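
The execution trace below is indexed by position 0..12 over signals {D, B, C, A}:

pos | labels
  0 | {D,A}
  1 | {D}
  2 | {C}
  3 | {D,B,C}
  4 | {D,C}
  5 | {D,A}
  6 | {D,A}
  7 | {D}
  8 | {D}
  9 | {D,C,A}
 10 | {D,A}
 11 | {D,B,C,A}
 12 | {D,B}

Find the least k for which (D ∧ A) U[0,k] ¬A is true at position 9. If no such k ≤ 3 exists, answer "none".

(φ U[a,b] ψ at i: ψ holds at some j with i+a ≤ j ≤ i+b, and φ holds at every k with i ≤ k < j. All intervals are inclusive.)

Need earliest j ≥ 9 with ¬A, and (D ∧ A) at every k in [9,j-1].
  j=9: rhs fails.
  j=10: rhs fails.
  j=11: rhs fails.
  j=12: rhs holds; lhs holds on [9,11]. k = 3.

3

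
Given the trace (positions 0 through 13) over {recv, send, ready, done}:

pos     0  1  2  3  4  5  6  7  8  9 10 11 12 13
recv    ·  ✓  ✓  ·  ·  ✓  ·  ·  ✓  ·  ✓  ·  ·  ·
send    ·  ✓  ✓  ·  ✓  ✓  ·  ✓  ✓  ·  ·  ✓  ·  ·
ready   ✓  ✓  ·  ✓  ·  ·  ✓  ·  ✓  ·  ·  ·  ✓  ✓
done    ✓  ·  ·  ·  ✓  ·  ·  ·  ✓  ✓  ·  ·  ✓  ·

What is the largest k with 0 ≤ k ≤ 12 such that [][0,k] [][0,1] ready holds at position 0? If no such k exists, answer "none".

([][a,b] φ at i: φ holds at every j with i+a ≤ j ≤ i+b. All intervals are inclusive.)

0

[][0,1] ready must hold from j=0 onward; find where it first fails.
  j=0: holds
  j=1: fails
Holds on [0,0], so largest k = 0.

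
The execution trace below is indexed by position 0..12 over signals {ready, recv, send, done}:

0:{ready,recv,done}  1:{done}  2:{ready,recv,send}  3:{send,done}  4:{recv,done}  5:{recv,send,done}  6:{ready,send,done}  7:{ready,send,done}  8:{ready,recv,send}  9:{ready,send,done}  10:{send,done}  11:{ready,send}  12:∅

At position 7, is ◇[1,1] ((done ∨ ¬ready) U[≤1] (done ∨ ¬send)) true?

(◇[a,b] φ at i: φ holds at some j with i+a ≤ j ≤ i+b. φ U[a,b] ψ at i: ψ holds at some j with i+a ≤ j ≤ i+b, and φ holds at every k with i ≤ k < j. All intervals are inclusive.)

Check ((done ∨ ¬ready) U[≤1] (done ∨ ¬send)) at each j in [8,8]:
  j=8: fails
No position in the window satisfies it → formula fails.

Does not hold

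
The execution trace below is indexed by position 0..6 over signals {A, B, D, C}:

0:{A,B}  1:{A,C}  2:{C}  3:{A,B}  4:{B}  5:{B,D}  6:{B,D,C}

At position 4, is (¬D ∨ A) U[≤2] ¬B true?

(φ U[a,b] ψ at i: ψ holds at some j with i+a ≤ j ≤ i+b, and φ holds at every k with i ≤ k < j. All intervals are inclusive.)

No

Need some j in [4,6] with ¬B, and (¬D ∨ A) at every k in [4,j-1].
  j=4: ¬B false.
  j=5: ¬B false.
  j=6: ¬B false.
No j in the window works → until fails.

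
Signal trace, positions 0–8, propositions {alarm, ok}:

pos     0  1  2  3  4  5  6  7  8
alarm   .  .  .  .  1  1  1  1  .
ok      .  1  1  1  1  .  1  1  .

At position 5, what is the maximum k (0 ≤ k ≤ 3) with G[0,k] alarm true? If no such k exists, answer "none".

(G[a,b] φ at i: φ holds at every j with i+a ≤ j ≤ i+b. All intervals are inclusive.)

2

alarm must hold from j=5 onward; find where it first fails.
  j=5: holds
  j=6: holds
  j=7: holds
  j=8: fails
Holds on [5,7], so largest k = 2.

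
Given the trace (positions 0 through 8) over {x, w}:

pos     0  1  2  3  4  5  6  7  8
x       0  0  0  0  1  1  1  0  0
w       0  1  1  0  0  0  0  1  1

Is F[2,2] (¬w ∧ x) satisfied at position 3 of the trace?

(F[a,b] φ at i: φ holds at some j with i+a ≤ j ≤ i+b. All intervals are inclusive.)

True

Check (¬w ∧ x) at each j in [5,5]:
  j=5: true
Found at j=5 → formula holds.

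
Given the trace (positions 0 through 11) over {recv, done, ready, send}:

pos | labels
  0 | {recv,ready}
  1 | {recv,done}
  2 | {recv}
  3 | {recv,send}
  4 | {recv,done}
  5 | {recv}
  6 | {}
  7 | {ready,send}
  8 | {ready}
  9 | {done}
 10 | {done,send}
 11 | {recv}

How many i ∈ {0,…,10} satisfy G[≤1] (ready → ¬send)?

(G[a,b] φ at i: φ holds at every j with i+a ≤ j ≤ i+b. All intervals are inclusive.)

Evaluate at each i in [0,10]:
  i=0: ✓ (all of [0,1])
  i=1: ✓ (all of [1,2])
  i=2: ✓ (all of [2,3])
  i=3: ✓ (all of [3,4])
  i=4: ✓ (all of [4,5])
  i=5: ✓ (all of [5,6])
  i=6: ✗ (fails at j=7)
  i=7: ✗ (fails at j=7)
  i=8: ✓ (all of [8,9])
  i=9: ✓ (all of [9,10])
  i=10: ✓ (all of [10,11])
Positions where it holds: {0, 1, 2, 3, 4, 5, 8, 9, 10} → 9.

9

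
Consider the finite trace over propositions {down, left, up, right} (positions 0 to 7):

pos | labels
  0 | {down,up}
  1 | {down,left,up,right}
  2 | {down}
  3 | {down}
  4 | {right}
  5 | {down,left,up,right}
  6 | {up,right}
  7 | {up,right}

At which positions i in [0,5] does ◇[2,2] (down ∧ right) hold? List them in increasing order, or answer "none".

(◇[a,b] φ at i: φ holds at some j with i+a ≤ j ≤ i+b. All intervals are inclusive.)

3

Evaluate at each i in [0,5]:
  i=0: ✗ (none in [2,2])
  i=1: ✗ (none in [3,3])
  i=2: ✗ (none in [4,4])
  i=3: ✓ (witness j=5)
  i=4: ✗ (none in [6,6])
  i=5: ✗ (none in [7,7])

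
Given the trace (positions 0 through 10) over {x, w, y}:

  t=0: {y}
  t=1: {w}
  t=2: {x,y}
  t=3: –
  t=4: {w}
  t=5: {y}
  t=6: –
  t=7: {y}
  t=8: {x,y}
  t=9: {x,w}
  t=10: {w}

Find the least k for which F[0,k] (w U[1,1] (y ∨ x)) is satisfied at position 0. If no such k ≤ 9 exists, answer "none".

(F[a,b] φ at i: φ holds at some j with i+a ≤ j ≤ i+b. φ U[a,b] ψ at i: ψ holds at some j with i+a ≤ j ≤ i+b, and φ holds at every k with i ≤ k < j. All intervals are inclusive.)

Scan j = 0,1,… for (w U[1,1] (y ∨ x)):
  j=0: fails
  j=1: holds
First hit at j=1, so smallest k = 1-0 = 1.

1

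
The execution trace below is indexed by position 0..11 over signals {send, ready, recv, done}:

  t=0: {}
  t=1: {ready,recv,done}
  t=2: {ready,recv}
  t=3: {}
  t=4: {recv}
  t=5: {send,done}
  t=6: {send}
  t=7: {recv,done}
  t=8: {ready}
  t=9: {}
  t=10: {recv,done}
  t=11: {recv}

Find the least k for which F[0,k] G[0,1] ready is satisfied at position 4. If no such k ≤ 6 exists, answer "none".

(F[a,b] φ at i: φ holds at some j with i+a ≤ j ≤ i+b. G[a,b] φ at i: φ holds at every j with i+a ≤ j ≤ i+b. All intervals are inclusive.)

none

Scan j = 4,5,… for G[0,1] ready:
  j=4: fails
  j=5: fails
  j=6: fails
  j=7: fails
  j=8: fails
  j=9: fails
  j=10: fails
No j in [4,10] satisfies it → none.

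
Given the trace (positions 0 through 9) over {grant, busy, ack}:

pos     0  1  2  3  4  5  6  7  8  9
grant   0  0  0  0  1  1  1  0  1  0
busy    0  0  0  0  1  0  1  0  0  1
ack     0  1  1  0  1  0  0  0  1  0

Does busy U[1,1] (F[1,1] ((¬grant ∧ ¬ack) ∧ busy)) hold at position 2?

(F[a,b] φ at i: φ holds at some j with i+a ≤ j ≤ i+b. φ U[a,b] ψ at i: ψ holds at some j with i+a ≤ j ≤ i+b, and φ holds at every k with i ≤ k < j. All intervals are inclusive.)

Need some j in [3,3] with F[1,1] ((¬grant ∧ ¬ack) ∧ busy), and busy at every k in [2,j-1].
  j=3: F[1,1] ((¬grant ∧ ¬ack) ∧ busy) — fails (none in [4,4]).
No j in the window works → until fails.

False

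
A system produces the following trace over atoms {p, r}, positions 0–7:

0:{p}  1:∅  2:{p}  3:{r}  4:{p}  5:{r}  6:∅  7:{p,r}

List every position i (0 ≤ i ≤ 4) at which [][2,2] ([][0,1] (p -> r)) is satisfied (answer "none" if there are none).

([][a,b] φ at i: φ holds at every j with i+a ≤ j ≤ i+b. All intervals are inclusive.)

Evaluate at each i in [0,4]:
  i=0: ✗ (fails at j=2)
  i=1: ✗ (fails at j=3)
  i=2: ✗ (fails at j=4)
  i=3: ✓ (all of [5,5])
  i=4: ✓ (all of [6,6])

3, 4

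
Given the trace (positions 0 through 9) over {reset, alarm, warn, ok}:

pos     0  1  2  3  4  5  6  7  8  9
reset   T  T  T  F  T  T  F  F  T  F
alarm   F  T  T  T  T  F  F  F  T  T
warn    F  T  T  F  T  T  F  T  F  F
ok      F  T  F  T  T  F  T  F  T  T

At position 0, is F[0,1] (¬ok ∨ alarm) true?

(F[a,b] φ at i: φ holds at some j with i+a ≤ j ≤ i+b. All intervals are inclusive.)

Holds

Check (¬ok ∨ alarm) at each j in [0,1]:
  j=0: true
  j=1: true
Found at j=0 → formula holds.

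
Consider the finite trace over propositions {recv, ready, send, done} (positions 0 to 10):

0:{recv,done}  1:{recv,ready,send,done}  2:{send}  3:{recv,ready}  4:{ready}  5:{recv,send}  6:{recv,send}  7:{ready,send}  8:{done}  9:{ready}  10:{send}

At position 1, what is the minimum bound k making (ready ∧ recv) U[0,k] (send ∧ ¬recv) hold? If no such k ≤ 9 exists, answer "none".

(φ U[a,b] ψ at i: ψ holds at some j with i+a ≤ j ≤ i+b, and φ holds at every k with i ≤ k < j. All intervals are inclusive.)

Need earliest j ≥ 1 with (send ∧ ¬recv), and (ready ∧ recv) at every k in [1,j-1].
  j=1: rhs fails.
  j=2: rhs holds; lhs holds on [1,1]. k = 1.

1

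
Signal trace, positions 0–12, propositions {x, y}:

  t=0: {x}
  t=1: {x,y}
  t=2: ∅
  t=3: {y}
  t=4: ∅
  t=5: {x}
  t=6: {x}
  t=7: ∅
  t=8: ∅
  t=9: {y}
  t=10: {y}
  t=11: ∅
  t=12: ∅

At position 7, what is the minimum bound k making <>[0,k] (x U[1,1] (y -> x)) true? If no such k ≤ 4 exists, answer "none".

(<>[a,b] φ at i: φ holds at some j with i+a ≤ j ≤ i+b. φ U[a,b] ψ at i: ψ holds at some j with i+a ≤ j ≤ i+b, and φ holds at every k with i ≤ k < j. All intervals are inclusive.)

none

Scan j = 7,8,… for (x U[1,1] (y -> x)):
  j=7: fails
  j=8: fails
  j=9: fails
  j=10: fails
  j=11: fails
No j in [7,11] satisfies it → none.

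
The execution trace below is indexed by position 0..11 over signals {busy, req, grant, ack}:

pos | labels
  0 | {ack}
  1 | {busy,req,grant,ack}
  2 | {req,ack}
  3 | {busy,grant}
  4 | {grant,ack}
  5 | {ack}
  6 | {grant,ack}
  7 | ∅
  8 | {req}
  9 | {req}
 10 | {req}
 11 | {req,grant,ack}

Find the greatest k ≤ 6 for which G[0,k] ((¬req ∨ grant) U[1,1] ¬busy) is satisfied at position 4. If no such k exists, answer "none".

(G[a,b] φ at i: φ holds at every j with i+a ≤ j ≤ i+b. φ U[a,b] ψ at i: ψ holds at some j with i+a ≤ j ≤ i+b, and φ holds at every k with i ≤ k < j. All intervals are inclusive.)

3

((¬req ∨ grant) U[1,1] ¬busy) must hold from j=4 onward; find where it first fails.
  j=4: holds
  j=5: holds
  j=6: holds
  j=7: holds
  j=8: fails
Holds on [4,7], so largest k = 3.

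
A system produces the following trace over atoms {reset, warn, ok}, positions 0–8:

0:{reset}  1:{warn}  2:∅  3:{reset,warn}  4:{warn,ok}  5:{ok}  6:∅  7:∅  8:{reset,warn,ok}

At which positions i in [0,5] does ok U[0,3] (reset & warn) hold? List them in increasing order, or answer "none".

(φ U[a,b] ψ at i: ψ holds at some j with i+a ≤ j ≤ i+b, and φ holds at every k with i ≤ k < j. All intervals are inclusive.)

3

Evaluate at each i in [0,5]:
  i=0: ✗ (lhs fails at k=0 before rhs at j=3)
  i=1: ✗ (lhs fails at k=1 before rhs at j=3)
  i=2: ✗ (lhs fails at k=2 before rhs at j=3)
  i=3: ✓ (rhs at j=3)
  i=4: ✗ (no rhs in [4,7])
  i=5: ✗ (lhs fails at k=6 before rhs at j=8)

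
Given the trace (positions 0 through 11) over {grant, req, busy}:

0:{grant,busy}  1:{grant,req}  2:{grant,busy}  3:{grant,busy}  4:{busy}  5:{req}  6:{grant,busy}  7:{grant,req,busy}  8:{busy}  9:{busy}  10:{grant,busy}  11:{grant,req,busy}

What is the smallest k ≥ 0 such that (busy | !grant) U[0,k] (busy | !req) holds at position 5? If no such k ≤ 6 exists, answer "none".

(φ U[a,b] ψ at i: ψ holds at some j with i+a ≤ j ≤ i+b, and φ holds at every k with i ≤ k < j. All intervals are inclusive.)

Need earliest j ≥ 5 with (busy | !req), and (busy | !grant) at every k in [5,j-1].
  j=5: rhs fails.
  j=6: rhs holds; lhs holds on [5,5]. k = 1.

1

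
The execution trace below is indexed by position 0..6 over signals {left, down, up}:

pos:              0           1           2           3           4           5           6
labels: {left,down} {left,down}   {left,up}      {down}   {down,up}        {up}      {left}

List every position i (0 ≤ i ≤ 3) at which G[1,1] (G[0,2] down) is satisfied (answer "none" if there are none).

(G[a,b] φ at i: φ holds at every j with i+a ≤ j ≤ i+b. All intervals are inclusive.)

Evaluate at each i in [0,3]:
  i=0: ✗ (fails at j=1)
  i=1: ✗ (fails at j=2)
  i=2: ✗ (fails at j=3)
  i=3: ✗ (fails at j=4)

none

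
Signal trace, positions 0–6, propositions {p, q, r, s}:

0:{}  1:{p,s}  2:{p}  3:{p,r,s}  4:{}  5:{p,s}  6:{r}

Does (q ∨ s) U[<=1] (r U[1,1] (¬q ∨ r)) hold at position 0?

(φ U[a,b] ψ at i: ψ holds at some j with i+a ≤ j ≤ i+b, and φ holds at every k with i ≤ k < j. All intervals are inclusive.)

Need some j in [0,1] with (r U[1,1] (¬q ∨ r)), and (q ∨ s) at every k in [0,j-1].
  j=0: (r U[1,1] (¬q ∨ r)) — fails.
  j=1: (r U[1,1] (¬q ∨ r)) — fails.
No j in the window works → until fails.

Does not hold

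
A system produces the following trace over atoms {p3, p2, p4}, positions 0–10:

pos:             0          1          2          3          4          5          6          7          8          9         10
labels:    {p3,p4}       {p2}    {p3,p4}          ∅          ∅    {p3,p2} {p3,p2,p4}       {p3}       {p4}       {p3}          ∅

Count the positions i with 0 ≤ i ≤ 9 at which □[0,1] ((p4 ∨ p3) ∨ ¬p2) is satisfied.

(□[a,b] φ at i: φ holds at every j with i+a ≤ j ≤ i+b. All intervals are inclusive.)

Evaluate at each i in [0,9]:
  i=0: ✗ (fails at j=1)
  i=1: ✗ (fails at j=1)
  i=2: ✓ (all of [2,3])
  i=3: ✓ (all of [3,4])
  i=4: ✓ (all of [4,5])
  i=5: ✓ (all of [5,6])
  i=6: ✓ (all of [6,7])
  i=7: ✓ (all of [7,8])
  i=8: ✓ (all of [8,9])
  i=9: ✓ (all of [9,10])
Positions where it holds: {2, 3, 4, 5, 6, 7, 8, 9} → 8.

8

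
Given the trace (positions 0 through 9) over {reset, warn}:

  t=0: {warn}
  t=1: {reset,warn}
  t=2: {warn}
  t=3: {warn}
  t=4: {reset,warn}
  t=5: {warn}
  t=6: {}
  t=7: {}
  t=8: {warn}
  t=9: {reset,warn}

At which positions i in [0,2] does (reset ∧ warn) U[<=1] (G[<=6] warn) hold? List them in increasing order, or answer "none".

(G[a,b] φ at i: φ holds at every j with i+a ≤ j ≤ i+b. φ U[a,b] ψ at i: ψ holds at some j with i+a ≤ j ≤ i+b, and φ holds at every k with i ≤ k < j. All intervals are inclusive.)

Evaluate at each i in [0,2]:
  i=0: ✗ (no rhs in [0,1])
  i=1: ✗ (no rhs in [1,2])
  i=2: ✗ (no rhs in [2,3])

none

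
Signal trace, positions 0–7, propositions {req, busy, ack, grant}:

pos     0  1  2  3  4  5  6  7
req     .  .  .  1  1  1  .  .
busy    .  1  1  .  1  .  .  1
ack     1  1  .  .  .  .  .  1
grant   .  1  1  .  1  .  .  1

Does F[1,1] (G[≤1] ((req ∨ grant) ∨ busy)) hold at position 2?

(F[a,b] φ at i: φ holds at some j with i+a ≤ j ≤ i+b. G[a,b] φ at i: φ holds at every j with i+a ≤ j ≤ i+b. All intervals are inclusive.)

True

Check G[≤1] ((req ∨ grant) ∨ busy) at each j in [3,3]:
  j=3: holds on [3,4]
Found at j=3 → formula holds.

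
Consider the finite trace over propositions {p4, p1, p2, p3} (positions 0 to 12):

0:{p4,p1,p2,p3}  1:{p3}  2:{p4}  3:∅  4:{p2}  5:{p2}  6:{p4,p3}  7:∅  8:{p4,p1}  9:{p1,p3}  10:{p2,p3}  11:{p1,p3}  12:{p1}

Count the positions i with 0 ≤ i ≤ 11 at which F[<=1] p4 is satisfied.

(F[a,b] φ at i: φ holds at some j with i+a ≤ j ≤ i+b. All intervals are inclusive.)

7

Evaluate at each i in [0,11]:
  i=0: ✓ (witness j=0)
  i=1: ✓ (witness j=2)
  i=2: ✓ (witness j=2)
  i=3: ✗ (none in [3,4])
  i=4: ✗ (none in [4,5])
  i=5: ✓ (witness j=6)
  i=6: ✓ (witness j=6)
  i=7: ✓ (witness j=8)
  i=8: ✓ (witness j=8)
  i=9: ✗ (none in [9,10])
  i=10: ✗ (none in [10,11])
  i=11: ✗ (none in [11,12])
Positions where it holds: {0, 1, 2, 5, 6, 7, 8} → 7.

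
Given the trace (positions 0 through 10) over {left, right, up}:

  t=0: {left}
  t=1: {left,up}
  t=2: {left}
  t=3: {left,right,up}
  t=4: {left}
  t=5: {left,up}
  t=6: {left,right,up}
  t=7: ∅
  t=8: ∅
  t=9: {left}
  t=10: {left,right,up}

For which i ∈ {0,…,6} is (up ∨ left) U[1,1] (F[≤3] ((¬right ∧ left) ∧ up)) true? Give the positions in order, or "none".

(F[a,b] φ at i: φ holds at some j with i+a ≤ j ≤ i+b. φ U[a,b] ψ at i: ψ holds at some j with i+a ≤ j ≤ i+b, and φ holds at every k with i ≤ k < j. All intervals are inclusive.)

0, 1, 2, 3, 4

Evaluate at each i in [0,6]:
  i=0: ✓ (rhs at j=1; lhs holds on [0,0])
  i=1: ✓ (rhs at j=2; lhs holds on [1,1])
  i=2: ✓ (rhs at j=3; lhs holds on [2,2])
  i=3: ✓ (rhs at j=4; lhs holds on [3,3])
  i=4: ✓ (rhs at j=5; lhs holds on [4,4])
  i=5: ✗ (no rhs in [6,6])
  i=6: ✗ (no rhs in [7,7])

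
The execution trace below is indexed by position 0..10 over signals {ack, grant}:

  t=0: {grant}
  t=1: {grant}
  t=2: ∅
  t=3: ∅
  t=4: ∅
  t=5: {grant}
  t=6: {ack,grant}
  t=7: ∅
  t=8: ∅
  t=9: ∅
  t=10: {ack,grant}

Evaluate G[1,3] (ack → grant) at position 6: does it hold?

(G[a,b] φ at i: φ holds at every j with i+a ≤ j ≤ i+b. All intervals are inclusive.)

Check (ack → grant) at every j in [7,9]:
  j=7: antecedent false → ✓
  j=8: antecedent false → ✓
  j=9: antecedent false → ✓
All positions satisfy it → formula holds.

Yes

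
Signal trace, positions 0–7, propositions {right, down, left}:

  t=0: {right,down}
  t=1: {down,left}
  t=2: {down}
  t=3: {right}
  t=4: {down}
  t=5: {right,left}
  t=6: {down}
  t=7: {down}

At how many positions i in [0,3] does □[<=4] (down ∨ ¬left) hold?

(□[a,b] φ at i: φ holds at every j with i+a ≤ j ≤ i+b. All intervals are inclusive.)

Evaluate at each i in [0,3]:
  i=0: ✓ (all of [0,4])
  i=1: ✗ (fails at j=5)
  i=2: ✗ (fails at j=5)
  i=3: ✗ (fails at j=5)
Positions where it holds: {0} → 1.

1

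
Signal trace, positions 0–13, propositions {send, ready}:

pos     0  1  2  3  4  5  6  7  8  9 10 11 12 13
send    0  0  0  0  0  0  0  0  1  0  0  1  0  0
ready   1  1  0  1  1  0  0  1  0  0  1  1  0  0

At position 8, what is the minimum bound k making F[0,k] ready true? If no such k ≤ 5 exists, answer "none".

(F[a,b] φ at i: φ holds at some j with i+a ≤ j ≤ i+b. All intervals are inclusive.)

2

Scan j = 8,9,… for ready:
  j=8: fails
  j=9: fails
  j=10: holds
First hit at j=10, so smallest k = 10-8 = 2.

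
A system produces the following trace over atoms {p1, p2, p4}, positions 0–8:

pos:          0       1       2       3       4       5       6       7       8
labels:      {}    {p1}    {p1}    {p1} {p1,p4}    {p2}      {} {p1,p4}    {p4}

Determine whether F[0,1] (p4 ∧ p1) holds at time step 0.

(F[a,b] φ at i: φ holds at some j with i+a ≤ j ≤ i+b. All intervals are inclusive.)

Does not hold

Check (p4 ∧ p1) at each j in [0,1]:
  j=0: false
  j=1: false
No position in the window satisfies it → formula fails.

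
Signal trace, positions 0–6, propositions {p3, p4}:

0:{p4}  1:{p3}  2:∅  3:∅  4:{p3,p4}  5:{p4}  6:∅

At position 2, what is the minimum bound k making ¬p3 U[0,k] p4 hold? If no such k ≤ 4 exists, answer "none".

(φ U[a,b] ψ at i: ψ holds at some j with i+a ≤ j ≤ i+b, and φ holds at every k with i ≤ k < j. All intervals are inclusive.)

2

Need earliest j ≥ 2 with p4, and ¬p3 at every k in [2,j-1].
  j=2: rhs fails.
  j=3: rhs fails.
  j=4: rhs holds; lhs holds on [2,3]. k = 2.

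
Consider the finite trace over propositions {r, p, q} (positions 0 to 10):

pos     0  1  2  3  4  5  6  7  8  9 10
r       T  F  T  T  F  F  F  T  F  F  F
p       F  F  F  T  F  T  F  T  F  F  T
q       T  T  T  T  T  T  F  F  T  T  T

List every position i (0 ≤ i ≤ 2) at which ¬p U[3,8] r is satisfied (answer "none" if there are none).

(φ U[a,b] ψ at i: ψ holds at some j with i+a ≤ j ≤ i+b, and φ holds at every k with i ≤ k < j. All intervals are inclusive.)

Evaluate at each i in [0,2]:
  i=0: ✓ (rhs at j=3; lhs holds on [0,2])
  i=1: ✗ (lhs fails at k=3 before rhs at j=7)
  i=2: ✗ (lhs fails at k=3 before rhs at j=7)

0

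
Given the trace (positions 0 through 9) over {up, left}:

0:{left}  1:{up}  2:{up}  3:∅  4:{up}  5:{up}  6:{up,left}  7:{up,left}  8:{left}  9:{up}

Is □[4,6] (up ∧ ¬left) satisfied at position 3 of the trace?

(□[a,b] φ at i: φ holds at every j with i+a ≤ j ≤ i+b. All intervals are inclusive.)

Does not hold

Check (up ∧ ¬left) at every j in [7,9]:
  j=7: false
  j=8: false
  j=9: true
Fails at j=7 → formula fails.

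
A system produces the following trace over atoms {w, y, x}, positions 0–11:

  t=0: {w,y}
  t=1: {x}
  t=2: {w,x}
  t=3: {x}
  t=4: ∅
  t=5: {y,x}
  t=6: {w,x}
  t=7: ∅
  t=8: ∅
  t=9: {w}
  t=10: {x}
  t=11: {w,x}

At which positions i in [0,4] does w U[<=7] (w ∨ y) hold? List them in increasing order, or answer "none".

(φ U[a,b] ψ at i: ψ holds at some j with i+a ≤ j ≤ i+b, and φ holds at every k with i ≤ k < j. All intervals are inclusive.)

0, 2

Evaluate at each i in [0,4]:
  i=0: ✓ (rhs at j=0)
  i=1: ✗ (lhs fails at k=1 before rhs at j=2)
  i=2: ✓ (rhs at j=2)
  i=3: ✗ (lhs fails at k=3 before rhs at j=5)
  i=4: ✗ (lhs fails at k=4 before rhs at j=5)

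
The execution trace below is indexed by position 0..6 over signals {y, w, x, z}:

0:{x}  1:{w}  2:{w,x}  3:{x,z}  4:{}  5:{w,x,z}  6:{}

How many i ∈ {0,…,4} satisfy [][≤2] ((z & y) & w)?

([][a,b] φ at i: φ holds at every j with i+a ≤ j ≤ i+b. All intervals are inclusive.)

0

Evaluate at each i in [0,4]:
  i=0: ✗ (fails at j=0)
  i=1: ✗ (fails at j=1)
  i=2: ✗ (fails at j=2)
  i=3: ✗ (fails at j=3)
  i=4: ✗ (fails at j=4)
Positions where it holds: {} → 0.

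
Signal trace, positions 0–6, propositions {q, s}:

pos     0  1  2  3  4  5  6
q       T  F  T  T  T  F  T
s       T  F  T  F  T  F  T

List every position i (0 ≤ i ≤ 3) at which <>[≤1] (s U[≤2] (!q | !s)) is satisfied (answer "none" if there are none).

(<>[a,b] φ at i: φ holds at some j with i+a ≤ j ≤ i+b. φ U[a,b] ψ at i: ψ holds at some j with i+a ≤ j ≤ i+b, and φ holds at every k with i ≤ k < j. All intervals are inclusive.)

0, 1, 2, 3

Evaluate at each i in [0,3]:
  i=0: ✓ (witness j=0)
  i=1: ✓ (witness j=1)
  i=2: ✓ (witness j=2)
  i=3: ✓ (witness j=3)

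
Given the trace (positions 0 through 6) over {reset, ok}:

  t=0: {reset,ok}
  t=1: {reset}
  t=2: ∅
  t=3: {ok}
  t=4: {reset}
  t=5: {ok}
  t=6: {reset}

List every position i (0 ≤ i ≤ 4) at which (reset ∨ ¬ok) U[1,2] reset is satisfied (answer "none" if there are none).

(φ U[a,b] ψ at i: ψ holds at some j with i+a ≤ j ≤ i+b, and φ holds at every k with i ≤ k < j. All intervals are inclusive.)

Evaluate at each i in [0,4]:
  i=0: ✓ (rhs at j=1; lhs holds on [0,0])
  i=1: ✗ (no rhs in [2,3])
  i=2: ✗ (lhs fails at k=3 before rhs at j=4)
  i=3: ✗ (lhs fails at k=3 before rhs at j=4)
  i=4: ✗ (lhs fails at k=5 before rhs at j=6)

0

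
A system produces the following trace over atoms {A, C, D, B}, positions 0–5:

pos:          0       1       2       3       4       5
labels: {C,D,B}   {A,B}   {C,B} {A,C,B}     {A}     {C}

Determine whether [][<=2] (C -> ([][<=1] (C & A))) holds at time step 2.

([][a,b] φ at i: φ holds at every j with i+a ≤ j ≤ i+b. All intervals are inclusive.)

Check (C -> ([][<=1] (C & A))) at every j in [2,4]:
  j=2: antecedent true; consequent fails at 2 → ✗
  j=3: antecedent true; consequent fails at 4 → ✗
  j=4: antecedent false → ✓
Fails at j=2 → formula fails.

No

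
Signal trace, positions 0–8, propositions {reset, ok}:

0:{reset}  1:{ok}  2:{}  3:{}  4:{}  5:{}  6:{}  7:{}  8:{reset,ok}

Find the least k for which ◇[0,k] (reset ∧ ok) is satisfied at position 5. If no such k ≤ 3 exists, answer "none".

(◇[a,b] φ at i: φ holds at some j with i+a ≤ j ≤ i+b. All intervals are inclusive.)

3

Scan j = 5,6,… for (reset ∧ ok):
  j=5: fails
  j=6: fails
  j=7: fails
  j=8: holds
First hit at j=8, so smallest k = 8-5 = 3.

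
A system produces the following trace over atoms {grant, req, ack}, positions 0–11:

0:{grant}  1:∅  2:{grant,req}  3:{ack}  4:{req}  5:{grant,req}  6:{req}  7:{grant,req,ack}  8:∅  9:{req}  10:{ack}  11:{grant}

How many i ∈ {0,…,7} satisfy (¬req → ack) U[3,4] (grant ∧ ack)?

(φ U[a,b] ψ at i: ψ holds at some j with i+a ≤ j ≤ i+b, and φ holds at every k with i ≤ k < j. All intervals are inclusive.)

Evaluate at each i in [0,7]:
  i=0: ✗ (no rhs in [3,4])
  i=1: ✗ (no rhs in [4,5])
  i=2: ✗ (no rhs in [5,6])
  i=3: ✓ (rhs at j=7; lhs holds on [3,6])
  i=4: ✓ (rhs at j=7; lhs holds on [4,6])
  i=5: ✗ (no rhs in [8,9])
  i=6: ✗ (no rhs in [9,10])
  i=7: ✗ (no rhs in [10,11])
Positions where it holds: {3, 4} → 2.

2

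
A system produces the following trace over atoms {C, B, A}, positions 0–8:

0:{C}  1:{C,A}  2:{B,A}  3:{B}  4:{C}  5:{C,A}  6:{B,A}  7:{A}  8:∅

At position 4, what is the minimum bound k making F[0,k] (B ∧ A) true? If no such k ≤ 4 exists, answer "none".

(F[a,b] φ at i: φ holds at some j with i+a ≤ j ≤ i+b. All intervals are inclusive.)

2

Scan j = 4,5,… for (B ∧ A):
  j=4: fails
  j=5: fails
  j=6: holds
First hit at j=6, so smallest k = 6-4 = 2.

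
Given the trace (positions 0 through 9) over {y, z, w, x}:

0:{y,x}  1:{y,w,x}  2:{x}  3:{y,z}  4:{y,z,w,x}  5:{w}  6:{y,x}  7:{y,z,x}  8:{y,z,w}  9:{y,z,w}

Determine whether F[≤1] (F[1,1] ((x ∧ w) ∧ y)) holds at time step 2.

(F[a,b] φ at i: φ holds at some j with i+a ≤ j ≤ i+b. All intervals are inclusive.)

True

Check F[1,1] ((x ∧ w) ∧ y) at each j in [2,3]:
  j=2: fails (none in [3,3])
  j=3: holds (witness at 4)
Found at j=3 → formula holds.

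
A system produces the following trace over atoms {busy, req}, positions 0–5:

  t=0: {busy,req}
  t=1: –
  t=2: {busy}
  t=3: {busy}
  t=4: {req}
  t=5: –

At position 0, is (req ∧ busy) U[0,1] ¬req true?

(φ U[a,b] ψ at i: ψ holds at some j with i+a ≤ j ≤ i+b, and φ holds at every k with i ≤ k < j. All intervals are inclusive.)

Yes

Need some j in [0,1] with ¬req, and (req ∧ busy) at every k in [0,j-1].
  j=0: ¬req false.
  j=1: ¬req holds; (req ∧ busy) holds at every k in [0,0] → satisfied.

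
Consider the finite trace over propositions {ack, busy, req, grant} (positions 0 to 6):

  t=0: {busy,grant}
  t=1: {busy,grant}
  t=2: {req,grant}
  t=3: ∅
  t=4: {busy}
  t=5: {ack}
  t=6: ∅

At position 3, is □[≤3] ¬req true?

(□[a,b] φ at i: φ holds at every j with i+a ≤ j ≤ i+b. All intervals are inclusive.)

Check ¬req at every j in [3,6]:
  j=3: true
  j=4: true
  j=5: true
  j=6: true
All positions satisfy it → formula holds.

Holds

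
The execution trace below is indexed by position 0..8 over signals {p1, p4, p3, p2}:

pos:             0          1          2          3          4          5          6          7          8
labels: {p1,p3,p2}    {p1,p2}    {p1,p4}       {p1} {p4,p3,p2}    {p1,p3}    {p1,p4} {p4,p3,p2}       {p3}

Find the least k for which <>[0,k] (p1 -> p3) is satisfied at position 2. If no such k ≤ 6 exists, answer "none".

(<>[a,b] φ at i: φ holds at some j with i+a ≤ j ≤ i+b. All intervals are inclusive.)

2

Scan j = 2,3,… for (p1 -> p3):
  j=2: fails
  j=3: fails
  j=4: holds
First hit at j=4, so smallest k = 4-2 = 2.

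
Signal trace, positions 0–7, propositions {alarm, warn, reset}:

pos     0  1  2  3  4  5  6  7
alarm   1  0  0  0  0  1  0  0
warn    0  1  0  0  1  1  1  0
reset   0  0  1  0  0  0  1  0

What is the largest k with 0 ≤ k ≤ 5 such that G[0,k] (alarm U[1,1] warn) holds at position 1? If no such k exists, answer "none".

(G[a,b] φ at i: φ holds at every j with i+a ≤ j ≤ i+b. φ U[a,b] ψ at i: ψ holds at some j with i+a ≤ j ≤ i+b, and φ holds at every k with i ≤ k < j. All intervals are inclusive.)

none

(alarm U[1,1] warn) must hold from j=1 onward; find where it first fails.
  j=1: fails → no k works.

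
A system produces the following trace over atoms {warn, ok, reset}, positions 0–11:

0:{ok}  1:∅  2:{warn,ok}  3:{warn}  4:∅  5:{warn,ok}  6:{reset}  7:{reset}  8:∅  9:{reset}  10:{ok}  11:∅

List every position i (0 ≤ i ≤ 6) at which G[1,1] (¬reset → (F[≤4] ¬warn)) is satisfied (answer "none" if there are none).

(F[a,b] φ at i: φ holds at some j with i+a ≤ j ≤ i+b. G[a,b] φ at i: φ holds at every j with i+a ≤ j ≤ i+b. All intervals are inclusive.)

0, 1, 2, 3, 4, 5, 6

Evaluate at each i in [0,6]:
  i=0: ✓ (all of [1,1])
  i=1: ✓ (all of [2,2])
  i=2: ✓ (all of [3,3])
  i=3: ✓ (all of [4,4])
  i=4: ✓ (all of [5,5])
  i=5: ✓ (all of [6,6])
  i=6: ✓ (all of [7,7])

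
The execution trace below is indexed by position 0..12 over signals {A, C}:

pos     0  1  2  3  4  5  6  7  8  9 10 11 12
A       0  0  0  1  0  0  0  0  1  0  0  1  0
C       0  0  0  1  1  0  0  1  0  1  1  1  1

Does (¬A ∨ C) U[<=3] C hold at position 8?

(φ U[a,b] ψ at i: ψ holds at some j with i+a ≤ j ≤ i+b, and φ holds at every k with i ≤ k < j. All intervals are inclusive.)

Need some j in [8,11] with C, and (¬A ∨ C) at every k in [8,j-1].
  j=8: C false.
  j=9: C holds, but (¬A ∨ C) fails at k=8 → not this j.
  j=10: C holds, but (¬A ∨ C) fails at k=8 → not this j.
  j=11: C holds, but (¬A ∨ C) fails at k=8 → not this j.
No j in the window works → until fails.

No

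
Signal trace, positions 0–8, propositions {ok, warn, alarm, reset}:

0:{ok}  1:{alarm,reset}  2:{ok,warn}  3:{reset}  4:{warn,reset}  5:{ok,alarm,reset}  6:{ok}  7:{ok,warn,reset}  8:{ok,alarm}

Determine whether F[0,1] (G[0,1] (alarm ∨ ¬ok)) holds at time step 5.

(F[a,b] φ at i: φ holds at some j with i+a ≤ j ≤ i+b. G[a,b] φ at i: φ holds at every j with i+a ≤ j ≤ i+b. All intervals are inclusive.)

No

Check G[0,1] (alarm ∨ ¬ok) at each j in [5,6]:
  j=5: fails at 6
  j=6: fails at 6
No position in the window satisfies it → formula fails.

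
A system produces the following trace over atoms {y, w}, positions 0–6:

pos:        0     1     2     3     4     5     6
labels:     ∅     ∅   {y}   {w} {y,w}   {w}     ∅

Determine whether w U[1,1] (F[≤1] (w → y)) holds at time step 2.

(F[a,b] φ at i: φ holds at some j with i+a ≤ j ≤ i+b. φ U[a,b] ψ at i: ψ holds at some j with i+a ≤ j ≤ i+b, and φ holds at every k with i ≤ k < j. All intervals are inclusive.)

Need some j in [3,3] with F[≤1] (w → y), and w at every k in [2,j-1].
  j=3: F[≤1] (w → y) holds, but w fails at k=2 → not this j.
No j in the window works → until fails.

Does not hold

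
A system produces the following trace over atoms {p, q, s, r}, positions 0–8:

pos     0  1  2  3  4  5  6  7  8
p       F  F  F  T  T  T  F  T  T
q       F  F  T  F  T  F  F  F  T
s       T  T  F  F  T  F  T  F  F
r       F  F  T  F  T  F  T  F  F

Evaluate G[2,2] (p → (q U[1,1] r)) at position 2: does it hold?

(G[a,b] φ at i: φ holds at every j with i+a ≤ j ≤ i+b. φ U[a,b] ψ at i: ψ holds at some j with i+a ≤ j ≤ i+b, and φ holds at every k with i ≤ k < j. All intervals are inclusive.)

Check (p → (q U[1,1] r)) at every j in [4,4]:
  j=4: antecedent true; consequent fails → ✗
Fails at j=4 → formula fails.

Does not hold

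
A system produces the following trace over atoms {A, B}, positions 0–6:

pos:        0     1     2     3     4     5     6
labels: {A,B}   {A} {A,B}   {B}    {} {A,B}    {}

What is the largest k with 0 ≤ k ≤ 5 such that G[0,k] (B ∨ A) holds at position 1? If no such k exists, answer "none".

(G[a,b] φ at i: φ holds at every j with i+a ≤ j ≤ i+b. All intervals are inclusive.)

2

(B ∨ A) must hold from j=1 onward; find where it first fails.
  j=1: holds
  j=2: holds
  j=3: holds
  j=4: fails
Holds on [1,3], so largest k = 2.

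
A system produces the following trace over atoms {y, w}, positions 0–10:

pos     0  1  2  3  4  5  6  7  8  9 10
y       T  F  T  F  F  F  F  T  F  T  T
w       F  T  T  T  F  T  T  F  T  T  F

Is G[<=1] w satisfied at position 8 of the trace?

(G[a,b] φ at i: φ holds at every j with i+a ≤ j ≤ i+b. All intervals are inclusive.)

Check w at every j in [8,9]:
  j=8: true
  j=9: true
All positions satisfy it → formula holds.

True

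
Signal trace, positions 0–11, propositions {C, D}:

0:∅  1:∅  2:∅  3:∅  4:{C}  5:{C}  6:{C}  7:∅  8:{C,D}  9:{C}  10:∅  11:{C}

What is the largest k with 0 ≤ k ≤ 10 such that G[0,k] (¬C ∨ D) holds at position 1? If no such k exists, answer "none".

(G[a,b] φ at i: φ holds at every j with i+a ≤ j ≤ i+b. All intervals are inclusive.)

(¬C ∨ D) must hold from j=1 onward; find where it first fails.
  j=1: holds
  j=2: holds
  j=3: holds
  j=4: fails
Holds on [1,3], so largest k = 2.

2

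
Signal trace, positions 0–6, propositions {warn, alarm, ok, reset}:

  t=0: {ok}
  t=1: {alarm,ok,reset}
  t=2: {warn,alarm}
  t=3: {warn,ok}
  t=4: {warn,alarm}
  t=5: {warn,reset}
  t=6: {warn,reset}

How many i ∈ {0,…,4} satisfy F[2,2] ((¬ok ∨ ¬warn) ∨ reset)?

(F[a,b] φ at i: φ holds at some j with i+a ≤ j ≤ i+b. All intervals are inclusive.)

Evaluate at each i in [0,4]:
  i=0: ✓ (witness j=2)
  i=1: ✗ (none in [3,3])
  i=2: ✓ (witness j=4)
  i=3: ✓ (witness j=5)
  i=4: ✓ (witness j=6)
Positions where it holds: {0, 2, 3, 4} → 4.

4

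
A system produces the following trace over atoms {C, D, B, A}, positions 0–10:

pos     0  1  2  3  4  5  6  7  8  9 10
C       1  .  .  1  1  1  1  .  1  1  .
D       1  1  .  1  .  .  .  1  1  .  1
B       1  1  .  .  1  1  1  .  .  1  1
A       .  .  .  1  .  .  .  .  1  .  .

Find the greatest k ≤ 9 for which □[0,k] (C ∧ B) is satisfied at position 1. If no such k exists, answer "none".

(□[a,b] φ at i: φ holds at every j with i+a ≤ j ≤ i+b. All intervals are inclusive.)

(C ∧ B) must hold from j=1 onward; find where it first fails.
  j=1: fails → no k works.

none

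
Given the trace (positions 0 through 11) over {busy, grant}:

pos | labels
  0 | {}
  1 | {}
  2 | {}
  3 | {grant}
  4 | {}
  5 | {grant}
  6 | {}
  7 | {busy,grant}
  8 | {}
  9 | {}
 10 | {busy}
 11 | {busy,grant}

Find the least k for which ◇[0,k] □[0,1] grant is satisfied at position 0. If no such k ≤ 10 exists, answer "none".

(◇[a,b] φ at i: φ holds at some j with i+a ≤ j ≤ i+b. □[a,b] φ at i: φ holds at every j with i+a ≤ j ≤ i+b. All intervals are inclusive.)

Scan j = 0,1,… for □[0,1] grant:
  j=0: fails
  j=1: fails
  j=2: fails
  j=3: fails
  j=4: fails
  j=5: fails
  j=6: fails
  j=7: fails
  j=8: fails
  j=9: fails
  j=10: fails
No j in [0,10] satisfies it → none.

none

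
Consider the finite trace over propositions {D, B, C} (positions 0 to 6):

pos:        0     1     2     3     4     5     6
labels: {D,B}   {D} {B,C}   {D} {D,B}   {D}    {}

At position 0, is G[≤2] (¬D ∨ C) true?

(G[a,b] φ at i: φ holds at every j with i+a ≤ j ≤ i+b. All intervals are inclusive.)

Check (¬D ∨ C) at every j in [0,2]:
  j=0: false
  j=1: false
  j=2: true
Fails at j=0 → formula fails.

No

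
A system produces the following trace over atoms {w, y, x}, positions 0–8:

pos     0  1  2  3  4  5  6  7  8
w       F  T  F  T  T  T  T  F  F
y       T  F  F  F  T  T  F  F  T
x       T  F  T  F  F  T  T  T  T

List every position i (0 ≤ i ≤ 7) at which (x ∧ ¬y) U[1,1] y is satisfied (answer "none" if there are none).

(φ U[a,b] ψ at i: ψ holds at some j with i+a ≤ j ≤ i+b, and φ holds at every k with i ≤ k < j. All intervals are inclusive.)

7

Evaluate at each i in [0,7]:
  i=0: ✗ (no rhs in [1,1])
  i=1: ✗ (no rhs in [2,2])
  i=2: ✗ (no rhs in [3,3])
  i=3: ✗ (lhs fails at k=3 before rhs at j=4)
  i=4: ✗ (lhs fails at k=4 before rhs at j=5)
  i=5: ✗ (no rhs in [6,6])
  i=6: ✗ (no rhs in [7,7])
  i=7: ✓ (rhs at j=8; lhs holds on [7,7])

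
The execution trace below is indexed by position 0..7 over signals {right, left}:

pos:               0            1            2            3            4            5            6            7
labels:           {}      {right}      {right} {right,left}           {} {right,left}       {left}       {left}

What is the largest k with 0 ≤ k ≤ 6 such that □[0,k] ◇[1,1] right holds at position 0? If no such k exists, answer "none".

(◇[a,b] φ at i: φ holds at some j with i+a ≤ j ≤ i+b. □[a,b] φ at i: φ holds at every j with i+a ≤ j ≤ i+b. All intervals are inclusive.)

◇[1,1] right must hold from j=0 onward; find where it first fails.
  j=0: holds
  j=1: holds
  j=2: holds
  j=3: fails
Holds on [0,2], so largest k = 2.

2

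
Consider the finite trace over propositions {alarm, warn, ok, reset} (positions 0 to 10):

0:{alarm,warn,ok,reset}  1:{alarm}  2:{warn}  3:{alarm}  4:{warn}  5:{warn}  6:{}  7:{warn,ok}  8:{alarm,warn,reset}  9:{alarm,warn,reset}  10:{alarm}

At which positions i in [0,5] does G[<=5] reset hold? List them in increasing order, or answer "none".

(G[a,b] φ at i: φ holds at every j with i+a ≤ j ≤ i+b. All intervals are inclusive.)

Evaluate at each i in [0,5]:
  i=0: ✗ (fails at j=1)
  i=1: ✗ (fails at j=1)
  i=2: ✗ (fails at j=2)
  i=3: ✗ (fails at j=3)
  i=4: ✗ (fails at j=4)
  i=5: ✗ (fails at j=5)

none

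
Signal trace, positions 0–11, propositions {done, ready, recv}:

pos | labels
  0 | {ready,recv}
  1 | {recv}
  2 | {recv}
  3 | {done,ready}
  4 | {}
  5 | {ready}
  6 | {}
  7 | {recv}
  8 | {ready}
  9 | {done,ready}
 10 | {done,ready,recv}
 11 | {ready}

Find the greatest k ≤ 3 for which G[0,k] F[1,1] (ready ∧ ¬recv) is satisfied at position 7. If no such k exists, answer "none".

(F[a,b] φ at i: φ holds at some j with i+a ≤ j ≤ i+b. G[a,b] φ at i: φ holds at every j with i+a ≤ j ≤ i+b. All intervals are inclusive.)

1

F[1,1] (ready ∧ ¬recv) must hold from j=7 onward; find where it first fails.
  j=7: holds
  j=8: holds
  j=9: fails
Holds on [7,8], so largest k = 1.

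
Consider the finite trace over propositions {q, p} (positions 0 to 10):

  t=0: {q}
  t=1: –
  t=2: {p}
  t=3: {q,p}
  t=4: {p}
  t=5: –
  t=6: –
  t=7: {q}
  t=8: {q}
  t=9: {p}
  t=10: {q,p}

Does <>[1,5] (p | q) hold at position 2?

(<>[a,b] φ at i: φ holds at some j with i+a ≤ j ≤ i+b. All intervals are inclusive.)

Holds

Check (p | q) at each j in [3,7]:
  j=3: true
  j=4: true
  j=5: false
  j=6: false
  j=7: true
Found at j=3 → formula holds.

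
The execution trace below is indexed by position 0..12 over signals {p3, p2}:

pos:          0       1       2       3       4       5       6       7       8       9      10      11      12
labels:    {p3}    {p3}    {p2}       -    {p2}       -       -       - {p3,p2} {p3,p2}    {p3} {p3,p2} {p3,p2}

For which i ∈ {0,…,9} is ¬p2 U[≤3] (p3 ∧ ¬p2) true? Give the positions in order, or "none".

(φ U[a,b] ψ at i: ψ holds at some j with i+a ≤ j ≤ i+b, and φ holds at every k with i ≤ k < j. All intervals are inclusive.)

0, 1

Evaluate at each i in [0,9]:
  i=0: ✓ (rhs at j=0)
  i=1: ✓ (rhs at j=1)
  i=2: ✗ (no rhs in [2,5])
  i=3: ✗ (no rhs in [3,6])
  i=4: ✗ (no rhs in [4,7])
  i=5: ✗ (no rhs in [5,8])
  i=6: ✗ (no rhs in [6,9])
  i=7: ✗ (lhs fails at k=8 before rhs at j=10)
  i=8: ✗ (lhs fails at k=8 before rhs at j=10)
  i=9: ✗ (lhs fails at k=9 before rhs at j=10)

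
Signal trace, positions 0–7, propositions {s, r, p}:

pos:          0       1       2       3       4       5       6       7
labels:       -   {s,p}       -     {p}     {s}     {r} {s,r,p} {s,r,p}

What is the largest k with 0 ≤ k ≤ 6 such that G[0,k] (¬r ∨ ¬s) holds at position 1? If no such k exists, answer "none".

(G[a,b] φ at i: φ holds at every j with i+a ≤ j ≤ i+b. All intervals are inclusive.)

(¬r ∨ ¬s) must hold from j=1 onward; find where it first fails.
  j=1: holds
  j=2: holds
  j=3: holds
  j=4: holds
  j=5: holds
  j=6: fails
Holds on [1,5], so largest k = 4.

4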